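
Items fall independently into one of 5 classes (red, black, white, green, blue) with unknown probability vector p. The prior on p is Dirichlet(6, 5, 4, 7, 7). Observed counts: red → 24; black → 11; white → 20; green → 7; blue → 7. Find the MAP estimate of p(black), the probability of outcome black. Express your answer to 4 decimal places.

MAP estimate of p(black) = 0.1613

The posterior is Dirichlet(αᵢ + nᵢ) = Dirichlet(30, 16, 24, 14, 14).
For a Dirichlet(a₁,…,a_K) with all aᵢ > 1, the mode has j-th component (aⱼ − 1)/(Σaᵢ − K).
Here Σaᵢ = 98 and K = 5, so p(black) = (16 − 1)/(98 − 5) = 15/93 ≈ 0.1613.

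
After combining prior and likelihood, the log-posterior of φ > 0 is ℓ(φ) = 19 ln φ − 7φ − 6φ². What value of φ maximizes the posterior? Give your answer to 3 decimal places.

φ̂_MAP = 1.000

ℓ'(φ) = 19/φ − 7 − 12φ. Setting this to zero and multiplying by φ: 12φ² + 7φ − 19 = 0.
φ = (−7 + √(7² + 4·12·19)) / (2·12) = (−7 + √961) / 24 = (−7 + 31)/24 = 1.
ℓ''(φ) = −19/φ² − 12 < 0, confirming a maximum.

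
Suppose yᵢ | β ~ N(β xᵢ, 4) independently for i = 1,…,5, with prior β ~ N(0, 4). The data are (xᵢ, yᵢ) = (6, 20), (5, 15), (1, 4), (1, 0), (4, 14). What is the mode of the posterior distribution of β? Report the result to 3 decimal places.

β̂_MAP = 3.188

log p(β | y) = −Σ(yᵢ − βxᵢ)²/(2·4) − β²/(2·4) + const.
Setting the derivative to zero: Σxᵢ(yᵢ − βxᵢ)/4 − β/4 = 0, so β = Σxᵢyᵢ / (Σxᵢ² + σ²/τ²).
Σxᵢyᵢ = 6·20 + 5·15 + 1·4 + 1·0 + 4·14 = 255; Σxᵢ² = 79; σ²/τ² = 1.
β̂_MAP = 255 / (79 + 1) = 255/80 ≈ 3.188.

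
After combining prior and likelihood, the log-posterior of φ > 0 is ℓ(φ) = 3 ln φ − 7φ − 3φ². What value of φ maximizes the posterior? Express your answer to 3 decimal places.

ℓ'(φ) = 3/φ − 7 − 6φ. Setting this to zero and multiplying by φ: 6φ² + 7φ − 3 = 0.
φ = (−7 + √(7² + 4·6·3)) / (2·6) = (−7 + √121) / 12 = (−7 + 11)/12 = 1/3.
ℓ''(φ) = −3/φ² − 6 < 0, confirming a maximum.

φ̂_MAP = 0.333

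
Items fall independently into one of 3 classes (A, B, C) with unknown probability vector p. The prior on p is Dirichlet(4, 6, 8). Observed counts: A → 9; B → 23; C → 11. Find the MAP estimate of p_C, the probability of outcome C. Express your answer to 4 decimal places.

MAP estimate of p_C = 0.3103

The posterior is Dirichlet(αᵢ + nᵢ) = Dirichlet(13, 29, 19).
For a Dirichlet(a₁,…,a_K) with all aᵢ > 1, the mode has j-th component (aⱼ − 1)/(Σaᵢ − K).
Here Σaᵢ = 61 and K = 3, so p_C = (19 − 1)/(61 − 3) = 18/58 ≈ 0.3103.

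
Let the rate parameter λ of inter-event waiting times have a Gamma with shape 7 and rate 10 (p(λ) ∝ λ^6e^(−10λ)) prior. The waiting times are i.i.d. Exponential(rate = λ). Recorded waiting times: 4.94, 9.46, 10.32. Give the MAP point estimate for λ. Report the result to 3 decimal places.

λ̂_MAP = 0.259

The Exponential(rate=λ) likelihood is ∝ λ^n e^(−λΣtᵢ). Here n = 3 and Σtᵢ = 4.94 + 9.46 + 10.32 = 24.72.
Posterior ∝ λ^6e^(−10λ) · λ^3e^(−24.72λ) = λ^9e^(−34.72λ), i.e. Gamma(10, 34.72).
Mode = (a−1)/b = 9/34.72 ≈ 0.259.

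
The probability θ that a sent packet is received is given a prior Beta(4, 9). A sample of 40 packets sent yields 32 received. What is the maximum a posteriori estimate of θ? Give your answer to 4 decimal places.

θ̂_MAP = 0.6863

Prior: Beta(4, 9).
Data: 32 successes in 40 trials. The binomial likelihood contributes θ^32(1−θ)^8, so the posterior is Beta(4+32, 9+8) = Beta(36, 17).
For Beta(a, b) with a, b > 1 the mode is (a−1)/(a+b−2) = 35/51 ≈ 0.6863.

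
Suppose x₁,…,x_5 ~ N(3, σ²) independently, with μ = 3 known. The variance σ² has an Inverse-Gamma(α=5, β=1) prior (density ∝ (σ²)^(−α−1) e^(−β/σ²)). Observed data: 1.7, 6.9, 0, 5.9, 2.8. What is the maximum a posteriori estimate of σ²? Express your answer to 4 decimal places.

σ̂²_MAP = 2.1382

Sum of squared deviations about the known mean: SS = (1.7−3)² + (6.9−3)² + (0−3)² + (5.9−3)² + (2.8−3)² = 34.35.
The Normal likelihood contributes (σ²)^(−n/2) exp(−SS/(2σ²)), so the posterior is Inverse-Gamma(α + n/2, β + SS/2) = Inverse-Gamma(7.5, 18.175).
The mode of Inverse-Gamma(a, b) is b/(a+1) = 18.175/8.5 ≈ 2.1382.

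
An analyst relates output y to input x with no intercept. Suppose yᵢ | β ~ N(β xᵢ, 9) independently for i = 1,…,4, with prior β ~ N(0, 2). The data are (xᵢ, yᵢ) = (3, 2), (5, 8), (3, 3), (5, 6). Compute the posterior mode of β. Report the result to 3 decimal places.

log p(β | y) = −Σ(yᵢ − βxᵢ)²/(2·9) − β²/(2·2) + const.
Setting the derivative to zero: Σxᵢ(yᵢ − βxᵢ)/9 − β/2 = 0, so β = Σxᵢyᵢ / (Σxᵢ² + σ²/τ²).
Σxᵢyᵢ = 3·2 + 5·8 + 3·3 + 5·6 = 85; Σxᵢ² = 68; σ²/τ² = 4.5.
β̂_MAP = 85 / (68 + 4.5) = 85/72.5 ≈ 1.172.

β̂_MAP = 1.172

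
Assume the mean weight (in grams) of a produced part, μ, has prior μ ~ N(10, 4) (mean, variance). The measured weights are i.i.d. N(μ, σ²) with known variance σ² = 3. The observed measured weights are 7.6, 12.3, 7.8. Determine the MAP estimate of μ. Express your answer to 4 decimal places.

μ̂_MAP = 9.3867

n = 3; x̄ = (7.6 + 12.3 + 7.8)/3 = 27.7/3 = 277/30 ≈ 9.2333.
For a Normal prior and Normal likelihood with known variance, the posterior is Normal; its mode equals its mean, the precision-weighted average.
Prior precision 1/σ₀² = 1/4 = 0.25; data precision n/σ² = 3/3 = 1.
μ̂ = (0.25·10 + 1·(277/30)) / (0.25 + 1) = (176/15)/1.25 = 704/75 ≈ 9.3867.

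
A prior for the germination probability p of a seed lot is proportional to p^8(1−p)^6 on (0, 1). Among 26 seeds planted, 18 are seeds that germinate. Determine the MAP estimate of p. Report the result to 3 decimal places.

p̂_MAP = 0.650

The prior density ∝ p^8(1−p)^6 is the kernel of Beta(9, 7).
Data: 18 successes in 26 trials. The binomial likelihood contributes p^18(1−p)^8, so the posterior is Beta(9+18, 7+8) = Beta(27, 15).
For Beta(a, b) with a, b > 1 the mode is (a−1)/(a+b−2) = 26/40 ≈ 0.650.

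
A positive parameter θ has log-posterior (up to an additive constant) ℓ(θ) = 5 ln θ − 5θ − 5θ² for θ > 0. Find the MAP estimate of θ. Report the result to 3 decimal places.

θ̂_MAP = 0.500

ℓ'(θ) = 5/θ − 5 − 10θ. Setting this to zero and multiplying by θ: 10θ² + 5θ − 5 = 0.
θ = (−5 + √(5² + 4·10·5)) / (2·10) = (−5 + √225) / 20 = (−5 + 15)/20 = 1/2.
ℓ''(θ) = −5/θ² − 10 < 0, confirming a maximum.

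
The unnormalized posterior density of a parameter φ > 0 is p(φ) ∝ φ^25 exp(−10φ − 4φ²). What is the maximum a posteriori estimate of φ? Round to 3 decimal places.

φ̂_MAP = 1.250

ℓ'(φ) = 25/φ − 10 − 8φ. Setting this to zero and multiplying by φ: 8φ² + 10φ − 25 = 0.
φ = (−10 + √(10² + 4·8·25)) / (2·8) = (−10 + √900) / 16 = (−10 + 30)/16 = 5/4.
ℓ''(φ) = −25/φ² − 8 < 0, confirming a maximum.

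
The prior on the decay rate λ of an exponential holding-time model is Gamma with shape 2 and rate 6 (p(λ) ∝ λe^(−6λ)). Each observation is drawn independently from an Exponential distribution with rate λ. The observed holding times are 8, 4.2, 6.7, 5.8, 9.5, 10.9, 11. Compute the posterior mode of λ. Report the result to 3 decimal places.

The Exponential(rate=λ) likelihood is ∝ λ^n e^(−λΣtᵢ). Here n = 7 and Σtᵢ = 8 + 4.2 + 6.7 + 5.8 + 9.5 + 10.9 + 11 = 56.1.
Posterior ∝ λe^(−6λ) · λ^7e^(−56.1λ) = λ^8e^(−62.1λ), i.e. Gamma(9, 62.1).
Mode = (a−1)/b = 8/62.1 ≈ 0.129.

λ̂_MAP = 0.129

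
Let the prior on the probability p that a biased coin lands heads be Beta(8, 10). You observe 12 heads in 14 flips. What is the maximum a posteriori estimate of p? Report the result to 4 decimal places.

p̂_MAP = 0.6333

Prior: Beta(8, 10).
Data: 12 successes in 14 trials. The binomial likelihood contributes p^12(1−p)^2, so the posterior is Beta(8+12, 10+2) = Beta(20, 12).
For Beta(a, b) with a, b > 1 the mode is (a−1)/(a+b−2) = 19/30 ≈ 0.6333.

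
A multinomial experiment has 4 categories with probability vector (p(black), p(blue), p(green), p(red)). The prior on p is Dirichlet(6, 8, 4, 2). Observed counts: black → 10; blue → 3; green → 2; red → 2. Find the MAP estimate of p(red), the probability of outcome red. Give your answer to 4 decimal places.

The posterior is Dirichlet(αᵢ + nᵢ) = Dirichlet(16, 11, 6, 4).
For a Dirichlet(a₁,…,a_K) with all aᵢ > 1, the mode has j-th component (aⱼ − 1)/(Σaᵢ − K).
Here Σaᵢ = 37 and K = 4, so p(red) = (4 − 1)/(37 − 4) = 3/33 ≈ 0.0909.

MAP estimate of p(red) = 0.0909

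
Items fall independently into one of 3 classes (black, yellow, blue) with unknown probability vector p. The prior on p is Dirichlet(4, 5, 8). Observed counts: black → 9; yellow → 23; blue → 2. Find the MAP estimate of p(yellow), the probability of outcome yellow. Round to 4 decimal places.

The posterior is Dirichlet(αᵢ + nᵢ) = Dirichlet(13, 28, 10).
For a Dirichlet(a₁,…,a_K) with all aᵢ > 1, the mode has j-th component (aⱼ − 1)/(Σaᵢ − K).
Here Σaᵢ = 51 and K = 3, so p(yellow) = (28 − 1)/(51 − 3) = 27/48 ≈ 0.5625.

MAP estimate of p(yellow) = 0.5625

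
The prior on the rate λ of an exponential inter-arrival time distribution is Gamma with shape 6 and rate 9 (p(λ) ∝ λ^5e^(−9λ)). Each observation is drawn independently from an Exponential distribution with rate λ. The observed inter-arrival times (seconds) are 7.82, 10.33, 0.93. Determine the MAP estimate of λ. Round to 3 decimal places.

The Exponential(rate=λ) likelihood is ∝ λ^n e^(−λΣtᵢ). Here n = 3 and Σtᵢ = 7.82 + 10.33 + 0.93 = 19.08.
Posterior ∝ λ^5e^(−9λ) · λ^3e^(−19.08λ) = λ^8e^(−28.08λ), i.e. Gamma(9, 28.08).
Mode = (a−1)/b = 8/28.08 ≈ 0.285.

λ̂_MAP = 0.285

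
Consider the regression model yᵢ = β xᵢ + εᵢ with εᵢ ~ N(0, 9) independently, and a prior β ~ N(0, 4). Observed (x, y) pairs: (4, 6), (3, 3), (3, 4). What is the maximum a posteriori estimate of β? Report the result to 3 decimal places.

β̂_MAP = 1.241

log p(β | y) = −Σ(yᵢ − βxᵢ)²/(2·9) − β²/(2·4) + const.
Setting the derivative to zero: Σxᵢ(yᵢ − βxᵢ)/9 − β/4 = 0, so β = Σxᵢyᵢ / (Σxᵢ² + σ²/τ²).
Σxᵢyᵢ = 4·6 + 3·3 + 3·4 = 45; Σxᵢ² = 34; σ²/τ² = 2.25.
β̂_MAP = 45 / (34 + 2.25) = 45/36.25 ≈ 1.241.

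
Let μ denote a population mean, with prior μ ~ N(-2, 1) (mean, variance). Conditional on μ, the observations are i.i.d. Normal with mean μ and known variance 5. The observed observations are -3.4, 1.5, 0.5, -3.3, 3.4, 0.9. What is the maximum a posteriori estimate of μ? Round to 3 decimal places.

μ̂_MAP = -0.945

n = 6; x̄ = ((-3.4) + 1.5 + 0.5 + (-3.3) + 3.4 + 0.9)/6 = -0.4/6 = -1/15 ≈ -0.0667.
For a Normal prior and Normal likelihood with known variance, the posterior is Normal; its mode equals its mean, the precision-weighted average.
Prior precision 1/σ₀² = 1/1 = 1; data precision n/σ² = 6/5 = 1.2.
μ̂ = (1·(-2) + 1.2·(-1/15)) / (1 + 1.2) = (-2.08)/2.2 = -52/55 ≈ -0.945.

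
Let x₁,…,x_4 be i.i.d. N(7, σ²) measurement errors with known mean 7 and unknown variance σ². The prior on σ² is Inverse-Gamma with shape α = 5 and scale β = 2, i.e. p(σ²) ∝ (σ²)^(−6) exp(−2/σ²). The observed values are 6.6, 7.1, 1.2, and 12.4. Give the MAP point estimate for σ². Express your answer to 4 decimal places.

σ̂²_MAP = 4.1856

Sum of squared deviations about the known mean: SS = (6.6−7)² + (7.1−7)² + (1.2−7)² + (12.4−7)² = 62.97.
The Normal likelihood contributes (σ²)^(−n/2) exp(−SS/(2σ²)), so the posterior is Inverse-Gamma(α + n/2, β + SS/2) = Inverse-Gamma(7, 33.485).
The mode of Inverse-Gamma(a, b) is b/(a+1) = 33.485/8 ≈ 4.1856.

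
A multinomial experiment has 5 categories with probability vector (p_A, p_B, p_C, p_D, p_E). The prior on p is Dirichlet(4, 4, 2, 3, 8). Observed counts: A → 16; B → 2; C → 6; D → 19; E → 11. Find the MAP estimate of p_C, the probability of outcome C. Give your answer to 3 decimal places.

MAP estimate of p_C = 0.100

The posterior is Dirichlet(αᵢ + nᵢ) = Dirichlet(20, 6, 8, 22, 19).
For a Dirichlet(a₁,…,a_K) with all aᵢ > 1, the mode has j-th component (aⱼ − 1)/(Σaᵢ − K).
Here Σaᵢ = 75 and K = 5, so p_C = (8 − 1)/(75 − 5) = 7/70 ≈ 0.100.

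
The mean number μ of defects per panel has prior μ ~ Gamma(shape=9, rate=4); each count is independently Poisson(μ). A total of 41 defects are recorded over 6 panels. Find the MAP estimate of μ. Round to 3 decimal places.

μ̂_MAP = 4.900

Σxᵢ = 41, n = 6.
Posterior ∝ μ^8e^(−4μ) · μ^41e^(−6μ) = μ^49e^(−10μ), i.e. Gamma(shape=50, rate=10).
The mode of a Gamma(a, b) with a ≥ 1 (shape–rate) is (a−1)/b = 49/10 ≈ 4.900.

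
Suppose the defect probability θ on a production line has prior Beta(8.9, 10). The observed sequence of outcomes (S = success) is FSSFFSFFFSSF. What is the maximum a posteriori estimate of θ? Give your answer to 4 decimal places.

θ̂_MAP = 0.4464

Prior: Beta(8.9, 10).
Data: 5 successes in 12 trials (from the sequence). The binomial likelihood contributes θ^5(1−θ)^7, so the posterior is Beta(8.9+5, 10+7) = Beta(13.9, 17).
For Beta(a, b) with a, b > 1 the mode is (a−1)/(a+b−2) = 12.9/28.9 ≈ 0.4464.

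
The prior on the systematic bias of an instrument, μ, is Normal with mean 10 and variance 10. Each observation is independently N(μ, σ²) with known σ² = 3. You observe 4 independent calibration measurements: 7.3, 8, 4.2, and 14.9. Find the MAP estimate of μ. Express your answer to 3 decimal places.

μ̂_MAP = 8.698

n = 4; x̄ = (7.3 + 8 + 4.2 + 14.9)/4 = 34.4/4 = 8.6.
For a Normal prior and Normal likelihood with known variance, the posterior is Normal; its mode equals its mean, the precision-weighted average.
Prior precision 1/σ₀² = 1/10 = 0.1; data precision n/σ² = 4/3.
μ̂ = (0.1·10 + (4/3)·8.6) / (0.1 + 4/3) = (187/15)/(43/30) = 374/43 ≈ 8.698.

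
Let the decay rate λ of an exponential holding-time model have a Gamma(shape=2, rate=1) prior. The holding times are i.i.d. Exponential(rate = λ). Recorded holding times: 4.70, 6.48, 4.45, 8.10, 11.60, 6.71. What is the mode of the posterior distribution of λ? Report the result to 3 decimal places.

λ̂_MAP = 0.163

The Exponential(rate=λ) likelihood is ∝ λ^n e^(−λΣtᵢ). Here n = 6 and Σtᵢ = 4.70 + 6.48 + 4.45 + 8.10 + 11.60 + 6.71 = 42.04.
Posterior ∝ λe^(−1λ) · λ^6e^(−42.04λ) = λ^7e^(−43.04λ), i.e. Gamma(8, 43.04).
Mode = (a−1)/b = 7/43.04 ≈ 0.163.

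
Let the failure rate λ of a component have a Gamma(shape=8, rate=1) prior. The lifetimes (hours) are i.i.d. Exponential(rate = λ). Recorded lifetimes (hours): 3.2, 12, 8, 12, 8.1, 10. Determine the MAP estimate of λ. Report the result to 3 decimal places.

The Exponential(rate=λ) likelihood is ∝ λ^n e^(−λΣtᵢ). Here n = 6 and Σtᵢ = 3.2 + 12 + 8 + 12 + 8.1 + 10 = 53.3.
Posterior ∝ λ^7e^(−1λ) · λ^6e^(−53.3λ) = λ^13e^(−54.3λ), i.e. Gamma(14, 54.3).
Mode = (a−1)/b = 13/54.3 ≈ 0.239.

λ̂_MAP = 0.239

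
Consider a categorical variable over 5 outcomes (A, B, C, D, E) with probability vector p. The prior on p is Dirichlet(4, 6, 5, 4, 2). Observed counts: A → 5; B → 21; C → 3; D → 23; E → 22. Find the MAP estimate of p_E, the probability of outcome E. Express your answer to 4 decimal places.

The posterior is Dirichlet(αᵢ + nᵢ) = Dirichlet(9, 27, 8, 27, 24).
For a Dirichlet(a₁,…,a_K) with all aᵢ > 1, the mode has j-th component (aⱼ − 1)/(Σaᵢ − K).
Here Σaᵢ = 95 and K = 5, so p_E = (24 − 1)/(95 − 5) = 23/90 ≈ 0.2556.

MAP estimate of p_E = 0.2556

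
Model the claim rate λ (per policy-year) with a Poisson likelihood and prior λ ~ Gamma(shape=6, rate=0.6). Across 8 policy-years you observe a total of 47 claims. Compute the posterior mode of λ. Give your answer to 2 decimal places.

Σxᵢ = 47, n = 8.
Posterior ∝ λ^5e^(−0.6λ) · λ^47e^(−8λ) = λ^52e^(−8.6λ), i.e. Gamma(shape=53, rate=8.6).
The mode of a Gamma(a, b) with a ≥ 1 (shape–rate) is (a−1)/b = 52/8.6 ≈ 6.05.

λ̂_MAP = 6.05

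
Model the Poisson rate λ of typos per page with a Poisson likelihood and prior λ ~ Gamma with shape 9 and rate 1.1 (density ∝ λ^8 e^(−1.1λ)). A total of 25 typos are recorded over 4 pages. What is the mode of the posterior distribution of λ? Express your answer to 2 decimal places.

λ̂_MAP = 6.47

Σxᵢ = 25, n = 4.
Posterior ∝ λ^8e^(−1.1λ) · λ^25e^(−4λ) = λ^33e^(−5.1λ), i.e. Gamma(shape=34, rate=5.1).
The mode of a Gamma(a, b) with a ≥ 1 (shape–rate) is (a−1)/b = 33/5.1 ≈ 6.47.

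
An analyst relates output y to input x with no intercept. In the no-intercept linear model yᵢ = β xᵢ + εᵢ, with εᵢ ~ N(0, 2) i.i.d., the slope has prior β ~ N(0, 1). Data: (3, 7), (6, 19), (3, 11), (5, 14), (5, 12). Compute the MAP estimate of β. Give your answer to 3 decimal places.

β̂_MAP = 2.811

log p(β | y) = −Σ(yᵢ − βxᵢ)²/(2·2) − β²/(2·1) + const.
Setting the derivative to zero: Σxᵢ(yᵢ − βxᵢ)/2 − β/1 = 0, so β = Σxᵢyᵢ / (Σxᵢ² + σ²/τ²).
Σxᵢyᵢ = 3·7 + 6·19 + 3·11 + 5·14 + 5·12 = 298; Σxᵢ² = 104; σ²/τ² = 2.
β̂_MAP = 298 / (104 + 2) = 298/106 ≈ 2.811.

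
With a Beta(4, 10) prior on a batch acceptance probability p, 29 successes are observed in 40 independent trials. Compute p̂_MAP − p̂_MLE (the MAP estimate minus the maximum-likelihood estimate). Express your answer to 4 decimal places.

Posterior is Beta(33, 21); MAP = (33−1)/(54−2) = 32/52 ≈ 0.61538.
MLE ignores the prior: p̂_MLE = k/n = 29/40 ≈ 0.72500.
Difference = 32/52 − 29/40 = -57/520 ≈ -0.1096.

MAP − MLE = -0.1096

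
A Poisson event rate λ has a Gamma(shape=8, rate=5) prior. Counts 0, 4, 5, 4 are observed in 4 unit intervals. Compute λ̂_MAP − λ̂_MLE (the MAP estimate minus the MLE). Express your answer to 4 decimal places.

MAP − MLE = -1.0278

Σxᵢ = 13. Posterior is Gamma(21, 9); MAP = (21−1)/9 = 20/9 ≈ 2.22222.
MLE = x̄ = 13/4 ≈ 3.25000.
Difference = 20/9 − 13/4 = -37/36 ≈ -1.0278.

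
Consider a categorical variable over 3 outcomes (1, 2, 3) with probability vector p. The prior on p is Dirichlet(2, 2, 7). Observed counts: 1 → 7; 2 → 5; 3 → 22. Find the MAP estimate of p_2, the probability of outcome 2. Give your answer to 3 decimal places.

The posterior is Dirichlet(αᵢ + nᵢ) = Dirichlet(9, 7, 29).
For a Dirichlet(a₁,…,a_K) with all aᵢ > 1, the mode has j-th component (aⱼ − 1)/(Σaᵢ − K).
Here Σaᵢ = 45 and K = 3, so p_2 = (7 − 1)/(45 − 3) = 6/42 ≈ 0.143.

MAP estimate: 0.143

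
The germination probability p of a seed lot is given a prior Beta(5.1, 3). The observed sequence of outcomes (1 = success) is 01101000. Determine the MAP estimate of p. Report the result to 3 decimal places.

Prior: Beta(5.1, 3).
Data: 3 successes in 8 trials (from the sequence). The binomial likelihood contributes p^3(1−p)^5, so the posterior is Beta(5.1+3, 3+5) = Beta(8.1, 8).
For Beta(a, b) with a, b > 1 the mode is (a−1)/(a+b−2) = 7.1/14.1 ≈ 0.504.

p̂_MAP = 0.504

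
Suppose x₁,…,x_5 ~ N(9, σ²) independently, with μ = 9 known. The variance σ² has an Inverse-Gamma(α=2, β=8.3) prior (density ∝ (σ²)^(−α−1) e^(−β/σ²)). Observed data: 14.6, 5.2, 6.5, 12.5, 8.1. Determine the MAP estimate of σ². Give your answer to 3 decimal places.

Sum of squared deviations about the known mean: SS = (14.6−9)² + (5.2−9)² + (6.5−9)² + (12.5−9)² + (8.1−9)² = 65.11.
The Normal likelihood contributes (σ²)^(−n/2) exp(−SS/(2σ²)), so the posterior is Inverse-Gamma(α + n/2, β + SS/2) = Inverse-Gamma(4.5, 40.855).
The mode of Inverse-Gamma(a, b) is b/(a+1) = 40.855/5.5 ≈ 7.428.

σ̂²_MAP = 7.428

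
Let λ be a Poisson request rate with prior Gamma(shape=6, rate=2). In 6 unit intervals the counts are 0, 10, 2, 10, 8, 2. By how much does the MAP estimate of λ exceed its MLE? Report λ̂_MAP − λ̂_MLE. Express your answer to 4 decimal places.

MAP − MLE = -0.7083

Σxᵢ = 32. Posterior is Gamma(38, 8); MAP = (38−1)/8 = 37/8 ≈ 4.62500.
MLE = x̄ = 32/6 ≈ 5.33333.
Difference = 37/8 − 32/6 = -17/24 ≈ -0.7083.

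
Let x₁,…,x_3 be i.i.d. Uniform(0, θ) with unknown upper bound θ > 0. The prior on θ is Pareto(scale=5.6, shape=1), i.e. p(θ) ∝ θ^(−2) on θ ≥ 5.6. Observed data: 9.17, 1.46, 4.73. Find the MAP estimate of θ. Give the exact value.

θ̂_MAP = 9.17

The Uniform(0, θ) likelihood is θ^(−n) for θ ≥ max(xᵢ), zero otherwise. Here max(xᵢ) = 9.17.
Posterior ∝ θ^(−2) · θ^(−3) = θ^(−5) on θ ≥ max(5.6, 9.17) = 9.17.
This density is strictly decreasing in θ, so the posterior mode lies at the lower boundary of the support.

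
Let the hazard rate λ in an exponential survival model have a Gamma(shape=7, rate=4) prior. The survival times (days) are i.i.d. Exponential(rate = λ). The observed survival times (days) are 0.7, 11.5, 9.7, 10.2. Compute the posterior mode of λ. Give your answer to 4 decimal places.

The Exponential(rate=λ) likelihood is ∝ λ^n e^(−λΣtᵢ). Here n = 4 and Σtᵢ = 0.7 + 11.5 + 9.7 + 10.2 = 32.1.
Posterior ∝ λ^6e^(−4λ) · λ^4e^(−32.1λ) = λ^10e^(−36.1λ), i.e. Gamma(11, 36.1).
Mode = (a−1)/b = 10/36.1 ≈ 0.2770.

λ̂_MAP = 0.2770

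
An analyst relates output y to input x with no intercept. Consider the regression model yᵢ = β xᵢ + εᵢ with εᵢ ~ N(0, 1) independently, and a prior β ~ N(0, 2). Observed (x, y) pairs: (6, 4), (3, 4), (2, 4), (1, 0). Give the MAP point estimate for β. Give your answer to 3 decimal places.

log p(β | y) = −Σ(yᵢ − βxᵢ)²/(2·1) − β²/(2·2) + const.
Setting the derivative to zero: Σxᵢ(yᵢ − βxᵢ)/1 − β/2 = 0, so β = Σxᵢyᵢ / (Σxᵢ² + σ²/τ²).
Σxᵢyᵢ = 6·4 + 3·4 + 2·4 + 1·0 = 44; Σxᵢ² = 50; σ²/τ² = 0.5.
β̂_MAP = 44 / (50 + 0.5) = 44/50.5 ≈ 0.871.

β̂_MAP = 0.871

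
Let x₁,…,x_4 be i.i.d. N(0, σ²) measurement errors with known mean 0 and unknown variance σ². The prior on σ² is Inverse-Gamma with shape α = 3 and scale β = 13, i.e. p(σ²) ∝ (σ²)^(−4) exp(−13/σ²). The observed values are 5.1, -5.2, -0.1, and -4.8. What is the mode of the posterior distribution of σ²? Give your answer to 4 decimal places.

σ̂²_MAP = 8.5083

Sum of squared deviations about the known mean: SS = (5.1−0)² + (-5.2−0)² + (-0.1−0)² + (-4.8−0)² = 76.1.
The Normal likelihood contributes (σ²)^(−n/2) exp(−SS/(2σ²)), so the posterior is Inverse-Gamma(α + n/2, β + SS/2) = Inverse-Gamma(5, 51.05).
The mode of Inverse-Gamma(a, b) is b/(a+1) = 51.05/6 ≈ 8.5083.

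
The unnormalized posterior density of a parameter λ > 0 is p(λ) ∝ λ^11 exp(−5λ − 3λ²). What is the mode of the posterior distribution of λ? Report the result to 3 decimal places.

λ̂_MAP = 1.000

ℓ'(λ) = 11/λ − 5 − 6λ. Setting this to zero and multiplying by λ: 6λ² + 5λ − 11 = 0.
λ = (−5 + √(5² + 4·6·11)) / (2·6) = (−5 + √289) / 12 = (−5 + 17)/12 = 1.
ℓ''(λ) = −11/λ² − 6 < 0, confirming a maximum.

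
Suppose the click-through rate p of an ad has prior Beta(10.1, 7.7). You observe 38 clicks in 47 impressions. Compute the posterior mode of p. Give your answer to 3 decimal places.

Prior: Beta(10.1, 7.7).
Data: 38 successes in 47 trials. The binomial likelihood contributes p^38(1−p)^9, so the posterior is Beta(10.1+38, 7.7+9) = Beta(48.1, 16.7).
For Beta(a, b) with a, b > 1 the mode is (a−1)/(a+b−2) = 47.1/62.8 ≈ 0.750.

p̂_MAP = 0.750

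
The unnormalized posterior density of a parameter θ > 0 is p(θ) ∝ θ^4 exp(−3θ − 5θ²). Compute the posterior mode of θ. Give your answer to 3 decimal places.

θ̂_MAP = 0.500

ℓ'(θ) = 4/θ − 3 − 10θ. Setting this to zero and multiplying by θ: 10θ² + 3θ − 4 = 0.
θ = (−3 + √(3² + 4·10·4)) / (2·10) = (−3 + √169) / 20 = (−3 + 13)/20 = 1/2.
ℓ''(θ) = −4/θ² − 10 < 0, confirming a maximum.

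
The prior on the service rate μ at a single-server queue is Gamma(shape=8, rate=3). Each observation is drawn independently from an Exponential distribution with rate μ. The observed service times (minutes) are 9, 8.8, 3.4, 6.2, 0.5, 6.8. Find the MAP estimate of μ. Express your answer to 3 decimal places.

The Exponential(rate=μ) likelihood is ∝ μ^n e^(−μΣtᵢ). Here n = 6 and Σtᵢ = 9 + 8.8 + 3.4 + 6.2 + 0.5 + 6.8 = 34.7.
Posterior ∝ μ^7e^(−3μ) · μ^6e^(−34.7μ) = μ^13e^(−37.7μ), i.e. Gamma(14, 37.7).
Mode = (a−1)/b = 13/37.7 ≈ 0.345.

μ̂_MAP = 0.345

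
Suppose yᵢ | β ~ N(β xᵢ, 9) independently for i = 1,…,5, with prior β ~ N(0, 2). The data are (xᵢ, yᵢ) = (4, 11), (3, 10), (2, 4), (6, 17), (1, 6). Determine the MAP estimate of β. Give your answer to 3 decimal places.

β̂_MAP = 2.695

log p(β | y) = −Σ(yᵢ − βxᵢ)²/(2·9) − β²/(2·2) + const.
Setting the derivative to zero: Σxᵢ(yᵢ − βxᵢ)/9 − β/2 = 0, so β = Σxᵢyᵢ / (Σxᵢ² + σ²/τ²).
Σxᵢyᵢ = 4·11 + 3·10 + 2·4 + 6·17 + 1·6 = 190; Σxᵢ² = 66; σ²/τ² = 4.5.
β̂_MAP = 190 / (66 + 4.5) = 190/70.5 ≈ 2.695.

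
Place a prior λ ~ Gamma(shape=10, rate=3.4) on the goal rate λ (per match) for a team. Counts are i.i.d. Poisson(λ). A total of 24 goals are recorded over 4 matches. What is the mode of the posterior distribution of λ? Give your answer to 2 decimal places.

λ̂_MAP = 4.46

Σxᵢ = 24, n = 4.
Posterior ∝ λ^9e^(−3.4λ) · λ^24e^(−4λ) = λ^33e^(−7.4λ), i.e. Gamma(shape=34, rate=7.4).
The mode of a Gamma(a, b) with a ≥ 1 (shape–rate) is (a−1)/b = 33/7.4 ≈ 4.46.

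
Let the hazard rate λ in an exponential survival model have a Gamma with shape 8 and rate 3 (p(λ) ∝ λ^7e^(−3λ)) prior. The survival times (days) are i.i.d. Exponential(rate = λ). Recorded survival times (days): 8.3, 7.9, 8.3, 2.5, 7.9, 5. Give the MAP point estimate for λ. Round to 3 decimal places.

λ̂_MAP = 0.303

The Exponential(rate=λ) likelihood is ∝ λ^n e^(−λΣtᵢ). Here n = 6 and Σtᵢ = 8.3 + 7.9 + 8.3 + 2.5 + 7.9 + 5 = 39.9.
Posterior ∝ λ^7e^(−3λ) · λ^6e^(−39.9λ) = λ^13e^(−42.9λ), i.e. Gamma(14, 42.9).
Mode = (a−1)/b = 13/42.9 ≈ 0.303.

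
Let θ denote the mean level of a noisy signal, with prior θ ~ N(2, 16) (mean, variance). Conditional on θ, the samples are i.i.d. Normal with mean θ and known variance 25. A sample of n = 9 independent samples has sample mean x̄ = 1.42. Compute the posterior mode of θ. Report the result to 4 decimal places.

n = 9, x̄ = 1.42.
For a Normal prior and Normal likelihood with known variance, the posterior is Normal; its mode equals its mean, the precision-weighted average.
Prior precision 1/σ₀² = 1/16 = 0.0625; data precision n/σ² = 9/25 = 0.36.
θ̂ = (0.0625·2 + 0.36·1.42) / (0.0625 + 0.36) = 0.6362/0.4225 = 6362/4225 ≈ 1.5058.

θ̂_MAP = 1.5058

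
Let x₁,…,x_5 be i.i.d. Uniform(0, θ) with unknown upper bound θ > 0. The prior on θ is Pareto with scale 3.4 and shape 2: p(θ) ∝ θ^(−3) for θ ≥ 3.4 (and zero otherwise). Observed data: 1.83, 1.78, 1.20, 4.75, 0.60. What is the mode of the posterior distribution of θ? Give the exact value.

θ̂_MAP = 4.75

The Uniform(0, θ) likelihood is θ^(−n) for θ ≥ max(xᵢ), zero otherwise. Here max(xᵢ) = 4.75.
Posterior ∝ θ^(−3) · θ^(−5) = θ^(−8) on θ ≥ max(3.4, 4.75) = 4.75.
This density is strictly decreasing in θ, so the posterior mode lies at the lower boundary of the support.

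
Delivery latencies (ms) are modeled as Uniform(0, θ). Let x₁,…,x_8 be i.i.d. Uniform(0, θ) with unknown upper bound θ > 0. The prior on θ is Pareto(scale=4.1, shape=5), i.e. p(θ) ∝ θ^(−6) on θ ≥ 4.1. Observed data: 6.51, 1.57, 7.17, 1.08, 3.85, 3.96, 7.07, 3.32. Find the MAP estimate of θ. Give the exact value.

θ̂_MAP = 7.17

The Uniform(0, θ) likelihood is θ^(−n) for θ ≥ max(xᵢ), zero otherwise. Here max(xᵢ) = 7.17.
Posterior ∝ θ^(−6) · θ^(−8) = θ^(−14) on θ ≥ max(4.1, 7.17) = 7.17.
This density is strictly decreasing in θ, so the posterior mode lies at the lower boundary of the support.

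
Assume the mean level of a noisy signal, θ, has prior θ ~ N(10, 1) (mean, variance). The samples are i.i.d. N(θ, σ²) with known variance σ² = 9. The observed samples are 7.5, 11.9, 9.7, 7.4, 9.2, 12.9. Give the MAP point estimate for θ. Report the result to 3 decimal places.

n = 6; x̄ = (7.5 + 11.9 + 9.7 + 7.4 + 9.2 + 12.9)/6 = 58.6/6 = 293/30 ≈ 9.7667.
For a Normal prior and Normal likelihood with known variance, the posterior is Normal; its mode equals its mean, the precision-weighted average.
Prior precision 1/σ₀² = 1/1 = 1; data precision n/σ² = 6/9 = 2/3.
θ̂ = (1·10 + (2/3)·(293/30)) / (1 + 2/3) = (743/45)/(5/3) = 743/75 ≈ 9.907.

θ̂_MAP = 9.907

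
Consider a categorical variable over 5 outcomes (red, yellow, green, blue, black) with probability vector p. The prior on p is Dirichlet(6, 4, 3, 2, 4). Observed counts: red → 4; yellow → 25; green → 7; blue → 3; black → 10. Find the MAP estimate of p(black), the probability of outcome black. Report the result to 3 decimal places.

The posterior is Dirichlet(αᵢ + nᵢ) = Dirichlet(10, 29, 10, 5, 14).
For a Dirichlet(a₁,…,a_K) with all aᵢ > 1, the mode has j-th component (aⱼ − 1)/(Σaᵢ − K).
Here Σaᵢ = 68 and K = 5, so p(black) = (14 − 1)/(68 − 5) = 13/63 ≈ 0.206.

MAP estimate of p(black) = 0.206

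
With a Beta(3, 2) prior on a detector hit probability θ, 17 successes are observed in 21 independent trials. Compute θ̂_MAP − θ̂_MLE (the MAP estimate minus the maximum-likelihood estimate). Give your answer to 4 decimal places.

MAP − MLE = -0.0179

Posterior is Beta(20, 6); MAP = (20−1)/(26−2) = 19/24 ≈ 0.79167.
MLE ignores the prior: θ̂_MLE = k/n = 17/21 ≈ 0.80952.
Difference = 19/24 − 17/21 = -1/56 ≈ -0.0179.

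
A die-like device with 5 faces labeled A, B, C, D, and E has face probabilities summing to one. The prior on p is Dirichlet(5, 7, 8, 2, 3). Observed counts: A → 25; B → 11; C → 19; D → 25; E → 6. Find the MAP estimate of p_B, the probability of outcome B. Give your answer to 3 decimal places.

The posterior is Dirichlet(αᵢ + nᵢ) = Dirichlet(30, 18, 27, 27, 9).
For a Dirichlet(a₁,…,a_K) with all aᵢ > 1, the mode has j-th component (aⱼ − 1)/(Σaᵢ − K).
Here Σaᵢ = 111 and K = 5, so p_B = (18 − 1)/(111 − 5) = 17/106 ≈ 0.160.

MAP estimate of p_B = 0.160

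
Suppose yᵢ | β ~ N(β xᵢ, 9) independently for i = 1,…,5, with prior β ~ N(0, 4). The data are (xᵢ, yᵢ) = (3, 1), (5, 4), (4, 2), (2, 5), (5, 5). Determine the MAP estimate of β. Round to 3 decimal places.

β̂_MAP = 0.812

log p(β | y) = −Σ(yᵢ − βxᵢ)²/(2·9) − β²/(2·4) + const.
Setting the derivative to zero: Σxᵢ(yᵢ − βxᵢ)/9 − β/4 = 0, so β = Σxᵢyᵢ / (Σxᵢ² + σ²/τ²).
Σxᵢyᵢ = 3·1 + 5·4 + 4·2 + 2·5 + 5·5 = 66; Σxᵢ² = 79; σ²/τ² = 2.25.
β̂_MAP = 66 / (79 + 2.25) = 66/81.25 ≈ 0.812.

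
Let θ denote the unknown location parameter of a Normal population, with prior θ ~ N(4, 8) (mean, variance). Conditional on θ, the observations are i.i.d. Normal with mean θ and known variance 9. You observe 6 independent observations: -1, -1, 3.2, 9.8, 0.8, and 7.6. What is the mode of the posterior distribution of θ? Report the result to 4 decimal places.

θ̂_MAP = 3.3544

n = 6; x̄ = ((-1) + (-1) + 3.2 + 9.8 + 0.8 + 7.6)/6 = 19.4/6 = 97/30 ≈ 3.2333.
For a Normal prior and Normal likelihood with known variance, the posterior is Normal; its mode equals its mean, the precision-weighted average.
Prior precision 1/σ₀² = 1/8 = 0.125; data precision n/σ² = 6/9 = 2/3.
θ̂ = (0.125·4 + (2/3)·(97/30)) / (0.125 + 2/3) = (239/90)/(19/24) = 956/285 ≈ 3.3544.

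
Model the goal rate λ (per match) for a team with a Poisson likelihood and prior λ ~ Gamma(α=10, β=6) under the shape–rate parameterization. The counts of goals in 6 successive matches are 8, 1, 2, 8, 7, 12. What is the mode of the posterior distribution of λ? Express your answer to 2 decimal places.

Σxᵢ = 8+1+2+8+7+12 = 38, with n = 6.
Posterior ∝ λ^9e^(−6λ) · λ^38e^(−6λ) = λ^47e^(−12λ), i.e. Gamma(shape=48, rate=12).
The mode of a Gamma(a, b) with a ≥ 1 (shape–rate) is (a−1)/b = 47/12 ≈ 3.92.

λ̂_MAP = 3.92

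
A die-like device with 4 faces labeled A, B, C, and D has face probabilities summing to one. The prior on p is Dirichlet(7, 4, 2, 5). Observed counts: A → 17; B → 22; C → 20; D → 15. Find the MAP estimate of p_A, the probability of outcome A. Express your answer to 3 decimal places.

The posterior is Dirichlet(αᵢ + nᵢ) = Dirichlet(24, 26, 22, 20).
For a Dirichlet(a₁,…,a_K) with all aᵢ > 1, the mode has j-th component (aⱼ − 1)/(Σaᵢ − K).
Here Σaᵢ = 92 and K = 4, so p_A = (24 − 1)/(92 − 4) = 23/88 ≈ 0.261.

MAP estimate of p_A = 0.261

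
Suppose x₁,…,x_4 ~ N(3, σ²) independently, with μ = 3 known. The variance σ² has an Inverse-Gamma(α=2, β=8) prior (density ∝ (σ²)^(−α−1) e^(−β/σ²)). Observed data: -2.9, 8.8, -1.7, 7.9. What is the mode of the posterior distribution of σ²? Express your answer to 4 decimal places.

Sum of squared deviations about the known mean: SS = (-2.9−3)² + (8.8−3)² + (-1.7−3)² + (7.9−3)² = 114.55.
The Normal likelihood contributes (σ²)^(−n/2) exp(−SS/(2σ²)), so the posterior is Inverse-Gamma(α + n/2, β + SS/2) = Inverse-Gamma(4, 65.275).
The mode of Inverse-Gamma(a, b) is b/(a+1) = 65.275/5 ≈ 13.0550.

σ̂²_MAP = 13.0550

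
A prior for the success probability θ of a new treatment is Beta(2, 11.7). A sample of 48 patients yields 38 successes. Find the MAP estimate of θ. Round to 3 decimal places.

θ̂_MAP = 0.653

Prior: Beta(2, 11.7).
Data: 38 successes in 48 trials. The binomial likelihood contributes θ^38(1−θ)^10, so the posterior is Beta(2+38, 11.7+10) = Beta(40, 21.7).
For Beta(a, b) with a, b > 1 the mode is (a−1)/(a+b−2) = 39/59.7 ≈ 0.653.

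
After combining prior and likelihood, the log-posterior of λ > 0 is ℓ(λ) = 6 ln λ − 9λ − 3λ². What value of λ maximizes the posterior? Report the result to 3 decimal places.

λ̂_MAP = 0.500

ℓ'(λ) = 6/λ − 9 − 6λ. Setting this to zero and multiplying by λ: 6λ² + 9λ − 6 = 0.
λ = (−9 + √(9² + 4·6·6)) / (2·6) = (−9 + √225) / 12 = (−9 + 15)/12 = 1/2.
ℓ''(λ) = −6/λ² − 6 < 0, confirming a maximum.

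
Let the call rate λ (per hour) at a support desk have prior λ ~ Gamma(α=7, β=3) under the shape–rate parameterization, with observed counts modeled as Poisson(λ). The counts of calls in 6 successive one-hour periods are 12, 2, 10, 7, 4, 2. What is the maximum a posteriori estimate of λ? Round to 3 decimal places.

Σxᵢ = 12+2+10+7+4+2 = 37, with n = 6.
Posterior ∝ λ^6e^(−3λ) · λ^37e^(−6λ) = λ^43e^(−9λ), i.e. Gamma(shape=44, rate=9).
The mode of a Gamma(a, b) with a ≥ 1 (shape–rate) is (a−1)/b = 43/9 ≈ 4.778.

λ̂_MAP = 4.778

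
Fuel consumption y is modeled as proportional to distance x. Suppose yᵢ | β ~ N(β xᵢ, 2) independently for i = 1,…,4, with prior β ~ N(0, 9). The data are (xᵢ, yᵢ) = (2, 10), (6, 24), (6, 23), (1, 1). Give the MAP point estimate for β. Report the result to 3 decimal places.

log p(β | y) = −Σ(yᵢ − βxᵢ)²/(2·2) − β²/(2·9) + const.
Setting the derivative to zero: Σxᵢ(yᵢ − βxᵢ)/2 − β/9 = 0, so β = Σxᵢyᵢ / (Σxᵢ² + σ²/τ²).
Σxᵢyᵢ = 2·10 + 6·24 + 6·23 + 1·1 = 303; Σxᵢ² = 77; σ²/τ² = 2/9.
β̂_MAP = 303 / (77 + 2/9) = 303/(695/9) = 2727/695 ≈ 3.924.

β̂_MAP = 3.924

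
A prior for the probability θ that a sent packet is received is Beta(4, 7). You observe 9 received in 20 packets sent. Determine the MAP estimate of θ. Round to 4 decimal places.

θ̂_MAP = 0.4138

Prior: Beta(4, 7).
Data: 9 successes in 20 trials. The binomial likelihood contributes θ^9(1−θ)^11, so the posterior is Beta(4+9, 7+11) = Beta(13, 18).
For Beta(a, b) with a, b > 1 the mode is (a−1)/(a+b−2) = 12/29 ≈ 0.4138.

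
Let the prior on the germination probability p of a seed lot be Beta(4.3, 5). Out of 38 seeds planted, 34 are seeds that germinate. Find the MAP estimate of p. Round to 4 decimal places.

Prior: Beta(4.3, 5).
Data: 34 successes in 38 trials. The binomial likelihood contributes p^34(1−p)^4, so the posterior is Beta(4.3+34, 5+4) = Beta(38.3, 9).
For Beta(a, b) with a, b > 1 the mode is (a−1)/(a+b−2) = 37.3/45.3 ≈ 0.8234.

p̂_MAP = 0.8234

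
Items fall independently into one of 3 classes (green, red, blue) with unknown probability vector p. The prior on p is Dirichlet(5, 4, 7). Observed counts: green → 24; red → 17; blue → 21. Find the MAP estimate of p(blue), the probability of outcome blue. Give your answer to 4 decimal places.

MAP estimate of p(blue) = 0.3600

The posterior is Dirichlet(αᵢ + nᵢ) = Dirichlet(29, 21, 28).
For a Dirichlet(a₁,…,a_K) with all aᵢ > 1, the mode has j-th component (aⱼ − 1)/(Σaᵢ − K).
Here Σaᵢ = 78 and K = 3, so p(blue) = (28 − 1)/(78 − 3) = 27/75 ≈ 0.3600.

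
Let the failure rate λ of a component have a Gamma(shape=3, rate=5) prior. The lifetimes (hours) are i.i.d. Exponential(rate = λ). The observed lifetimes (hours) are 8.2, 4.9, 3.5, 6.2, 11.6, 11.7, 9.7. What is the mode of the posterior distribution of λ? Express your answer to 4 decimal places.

λ̂_MAP = 0.1480

The Exponential(rate=λ) likelihood is ∝ λ^n e^(−λΣtᵢ). Here n = 7 and Σtᵢ = 8.2 + 4.9 + 3.5 + 6.2 + 11.6 + 11.7 + 9.7 = 55.8.
Posterior ∝ λ^2e^(−5λ) · λ^7e^(−55.8λ) = λ^9e^(−60.8λ), i.e. Gamma(10, 60.8).
Mode = (a−1)/b = 9/60.8 ≈ 0.1480.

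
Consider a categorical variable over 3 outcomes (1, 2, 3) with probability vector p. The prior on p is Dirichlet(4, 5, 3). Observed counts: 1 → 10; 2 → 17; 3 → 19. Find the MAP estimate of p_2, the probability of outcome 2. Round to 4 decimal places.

MAP estimate: 0.3818

The posterior is Dirichlet(αᵢ + nᵢ) = Dirichlet(14, 22, 22).
For a Dirichlet(a₁,…,a_K) with all aᵢ > 1, the mode has j-th component (aⱼ − 1)/(Σaᵢ − K).
Here Σaᵢ = 58 and K = 3, so p_2 = (22 − 1)/(58 − 3) = 21/55 ≈ 0.3818.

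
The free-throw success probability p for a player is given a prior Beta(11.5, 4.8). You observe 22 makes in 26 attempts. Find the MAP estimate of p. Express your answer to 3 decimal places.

Prior: Beta(11.5, 4.8).
Data: 22 successes in 26 trials. The binomial likelihood contributes p^22(1−p)^4, so the posterior is Beta(11.5+22, 4.8+4) = Beta(33.5, 8.8).
For Beta(a, b) with a, b > 1 the mode is (a−1)/(a+b−2) = 32.5/40.3 ≈ 0.806.

p̂_MAP = 0.806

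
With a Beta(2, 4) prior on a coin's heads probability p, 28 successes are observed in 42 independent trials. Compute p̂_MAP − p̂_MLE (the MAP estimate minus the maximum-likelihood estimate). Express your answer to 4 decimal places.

MAP − MLE = -0.0362

Posterior is Beta(30, 18); MAP = (30−1)/(48−2) = 29/46 ≈ 0.63043.
MLE ignores the prior: p̂_MLE = k/n = 28/42 ≈ 0.66667.
Difference = 29/46 − 28/42 = -5/138 ≈ -0.0362.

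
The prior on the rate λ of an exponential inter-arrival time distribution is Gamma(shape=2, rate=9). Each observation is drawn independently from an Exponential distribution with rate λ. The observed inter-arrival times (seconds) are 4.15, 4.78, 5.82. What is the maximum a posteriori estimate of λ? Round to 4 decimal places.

The Exponential(rate=λ) likelihood is ∝ λ^n e^(−λΣtᵢ). Here n = 3 and Σtᵢ = 4.15 + 4.78 + 5.82 = 14.75.
Posterior ∝ λe^(−9λ) · λ^3e^(−14.75λ) = λ^4e^(−23.75λ), i.e. Gamma(5, 23.75).
Mode = (a−1)/b = 4/23.75 ≈ 0.1684.

λ̂_MAP = 0.1684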